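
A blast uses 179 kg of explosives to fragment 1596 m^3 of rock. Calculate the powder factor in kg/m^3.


0.1122 kg/m^3

Powder factor = explosive mass / rock volume
= 179 / 1596
= 0.1122 kg/m^3


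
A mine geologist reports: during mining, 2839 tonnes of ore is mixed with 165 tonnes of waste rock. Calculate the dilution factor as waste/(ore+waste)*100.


Total material = ore + waste
= 2839 + 165 = 3004 tonnes
Dilution = waste / total * 100
= 165 / 3004 * 100
= 0.05492676431 * 100
= 5.4927%

5.4927%


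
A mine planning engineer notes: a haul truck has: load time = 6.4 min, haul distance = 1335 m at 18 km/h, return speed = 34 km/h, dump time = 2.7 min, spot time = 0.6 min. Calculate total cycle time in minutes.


Convert haul speed to m/min: 18 * 1000/60 = 300 m/min
Haul time = 1335 / 300 = 4.45 min
Convert return speed to m/min: 34 * 1000/60 = 566.6666667 m/min
Return time = 1335 / 566.6666667 = 2.355882353 min
Total cycle time:
= 6.4 + 4.45 + 2.7 + 2.355882353 + 0.6
= 16.5059 min

16.5059 min


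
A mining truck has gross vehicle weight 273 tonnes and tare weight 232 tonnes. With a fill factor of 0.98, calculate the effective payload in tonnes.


Maximum payload = gross - tare
= 273 - 232 = 41 tonnes
Effective payload = max payload * fill factor
= 41 * 0.98
= 40.18 tonnes

40.18 tonnes


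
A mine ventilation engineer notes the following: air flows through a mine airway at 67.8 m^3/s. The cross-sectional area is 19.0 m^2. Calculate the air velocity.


Velocity = flow rate / cross-sectional area
= 67.8 / 19.0
= 3.5684 m/s

3.5684 m/s


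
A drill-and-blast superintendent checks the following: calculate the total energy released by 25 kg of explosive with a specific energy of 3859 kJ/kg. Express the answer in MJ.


Energy = mass * specific_energy / 1000
= 25 * 3859 / 1000
= 96475 / 1000
= 96.475 MJ

96.475 MJ


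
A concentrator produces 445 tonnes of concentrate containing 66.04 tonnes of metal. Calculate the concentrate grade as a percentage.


14.8404%

Grade = (metal in concentrate / concentrate mass) * 100
= (66.04 / 445) * 100
= 0.1484044944 * 100
= 14.8404%


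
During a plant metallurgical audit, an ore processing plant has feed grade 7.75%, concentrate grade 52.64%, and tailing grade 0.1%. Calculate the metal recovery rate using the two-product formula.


98.8976%

Using the two-product formula:
R = 100 * c * (f - t) / (f * (c - t))
Numerator = 100 * 52.64 * (7.75 - 0.1)
= 100 * 52.64 * 7.65
= 40269.6
Denominator = 7.75 * (52.64 - 0.1)
= 7.75 * 52.54
= 407.185
R = 40269.6 / 407.185
= 98.8976%


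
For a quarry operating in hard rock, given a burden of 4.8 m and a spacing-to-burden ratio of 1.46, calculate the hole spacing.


7.008 m

Spacing = burden * ratio
= 4.8 * 1.46
= 7.008 m


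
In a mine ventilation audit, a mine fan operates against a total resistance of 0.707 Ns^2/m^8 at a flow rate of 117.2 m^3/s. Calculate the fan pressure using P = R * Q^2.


9711.2389 Pa

Compute Q^2:
Q^2 = 117.2^2 = 13735.84
Compute pressure:
P = R * Q^2 = 0.707 * 13735.84
= 9711.2389 Pa


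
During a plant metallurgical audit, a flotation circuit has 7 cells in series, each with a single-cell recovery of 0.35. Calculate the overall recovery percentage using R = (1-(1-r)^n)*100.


Complement of single-cell recovery:
1 - r = 1 - 0.35 = 0.65
Raise to power n:
(1 - r)^7 = 0.65^7 = 0.04902227891
Overall recovery:
R = (1 - 0.04902227891) * 100
= 95.0978%

95.0978%


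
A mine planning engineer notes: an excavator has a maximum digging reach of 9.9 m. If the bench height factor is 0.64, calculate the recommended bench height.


6.336 m

Bench height = reach * factor
= 9.9 * 0.64
= 6.336 m


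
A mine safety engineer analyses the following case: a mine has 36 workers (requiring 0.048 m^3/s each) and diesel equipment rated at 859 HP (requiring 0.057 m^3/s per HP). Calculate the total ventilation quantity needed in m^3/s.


Airflow for workers:
Q_people = 36 * 0.048 = 1.728 m^3/s
Airflow for diesel equipment:
Q_diesel = 859 * 0.057 = 48.963 m^3/s
Total ventilation:
Q_total = 1.728 + 48.963
= 50.691 m^3/s

50.691 m^3/s


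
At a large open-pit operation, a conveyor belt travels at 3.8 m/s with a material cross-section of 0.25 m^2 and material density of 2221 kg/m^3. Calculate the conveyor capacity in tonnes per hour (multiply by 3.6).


7595.82 t/h

Volumetric flow = speed * area
= 3.8 * 0.25 = 0.95 m^3/s
Mass flow = volumetric * density
= 0.95 * 2221 = 2109.95 kg/s
Convert to t/h: multiply by 3.6
Capacity = 2109.95 * 3.6
= 7595.82 t/h


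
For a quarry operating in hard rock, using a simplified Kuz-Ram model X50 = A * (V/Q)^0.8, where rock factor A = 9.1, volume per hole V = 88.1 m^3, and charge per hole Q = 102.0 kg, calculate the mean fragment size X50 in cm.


8.0936 cm

Compute V/Q:
V/Q = 88.1 / 102.0 = 0.8637254902
Raise to the power 0.8:
(V/Q)^0.8 = 0.8637254902^0.8 = 0.8894070944
Multiply by A:
X50 = 9.1 * 0.8894070944
= 8.0936 cm


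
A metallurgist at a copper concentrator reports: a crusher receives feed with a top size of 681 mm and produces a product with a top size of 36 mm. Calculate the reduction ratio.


Reduction ratio = feed size / product size
= 681 / 36
= 18.9167

18.9167


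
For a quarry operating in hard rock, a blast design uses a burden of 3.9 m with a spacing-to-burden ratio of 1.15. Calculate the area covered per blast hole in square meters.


First, find the spacing:
Spacing = burden * ratio = 3.9 * 1.15
= 4.485 m
Then, calculate the area:
Area = burden * spacing = 3.9 * 4.485
= 17.4915 m^2

17.4915 m^2


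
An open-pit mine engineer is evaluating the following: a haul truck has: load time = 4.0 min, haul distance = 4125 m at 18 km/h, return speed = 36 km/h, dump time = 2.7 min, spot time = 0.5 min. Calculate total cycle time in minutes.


27.825 min

Convert haul speed to m/min: 18 * 1000/60 = 300 m/min
Haul time = 4125 / 300 = 13.75 min
Convert return speed to m/min: 36 * 1000/60 = 600 m/min
Return time = 4125 / 600 = 6.875 min
Total cycle time:
= 4.0 + 13.75 + 2.7 + 6.875 + 0.5
= 27.825 min


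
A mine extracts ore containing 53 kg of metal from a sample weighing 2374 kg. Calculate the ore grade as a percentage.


Ore grade = (metal mass / ore mass) * 100
= (53 / 2374) * 100
= 0.02232518955 * 100
= 2.2325%

2.2325%


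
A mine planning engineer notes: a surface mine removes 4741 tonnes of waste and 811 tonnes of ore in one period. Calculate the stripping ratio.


Stripping ratio = waste tonnage / ore tonnage
= 4741 / 811
= 5.8459

5.8459


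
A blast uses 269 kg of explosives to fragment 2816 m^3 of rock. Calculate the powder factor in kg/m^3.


0.0955 kg/m^3

Powder factor = explosive mass / rock volume
= 269 / 2816
= 0.0955 kg/m^3


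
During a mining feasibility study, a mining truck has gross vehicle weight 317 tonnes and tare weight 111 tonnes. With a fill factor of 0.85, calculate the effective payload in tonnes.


Maximum payload = gross - tare
= 317 - 111 = 206 tonnes
Effective payload = max payload * fill factor
= 206 * 0.85
= 175.1 tonnes

175.1 tonnes


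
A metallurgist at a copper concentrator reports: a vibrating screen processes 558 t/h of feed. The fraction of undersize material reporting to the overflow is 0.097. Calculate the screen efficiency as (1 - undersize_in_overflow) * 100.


90.3%

Screen efficiency = (1 - fraction of undersize in overflow) * 100
= (1 - 0.097) * 100
= 0.903 * 100
= 90.3%


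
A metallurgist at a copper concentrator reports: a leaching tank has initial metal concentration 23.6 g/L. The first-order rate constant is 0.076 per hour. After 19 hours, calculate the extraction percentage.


Compute the exponent:
-k * t = -0.076 * 19 = -1.444
Remaining concentration:
C = 23.6 * exp(-1.444)
= 23.6 * 0.2359819405
= 5.569173797 g/L
Extracted = 23.6 - 5.569173797 = 18.0308262 g/L
Extraction % = 18.0308262 / 23.6 * 100
= 76.4018%

76.4018%


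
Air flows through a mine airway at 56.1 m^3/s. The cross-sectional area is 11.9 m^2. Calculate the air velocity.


Velocity = flow rate / cross-sectional area
= 56.1 / 11.9
= 4.7143 m/s

4.7143 m/s


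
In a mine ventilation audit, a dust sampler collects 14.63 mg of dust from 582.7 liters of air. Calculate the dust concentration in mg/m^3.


Convert liters to m^3: 1 m^3 = 1000 L
Concentration = mass / volume * 1000
= 14.63 / 582.7 * 1000
= 0.02510725931 * 1000
= 25.1073 mg/m^3

25.1073 mg/m^3


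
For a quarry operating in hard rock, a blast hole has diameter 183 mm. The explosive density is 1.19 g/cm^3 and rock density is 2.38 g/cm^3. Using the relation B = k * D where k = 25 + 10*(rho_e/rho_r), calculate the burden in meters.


First, compute k:
rho_e / rho_r = 1.19 / 2.38 = 0.5
k = 25 + 10 * 0.5 = 30
Then, compute burden:
B = k * D / 1000 = 30 * 183 / 1000
= 5490 / 1000
= 5.49 m

5.49 m


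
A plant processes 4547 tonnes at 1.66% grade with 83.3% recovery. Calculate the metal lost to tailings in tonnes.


12.6052 tonnes

Total metal in feed:
= 4547 * 1.66 / 100 = 75.4802 tonnes
Metal recovered:
= 75.4802 * 83.3 / 100 = 62.8750066 tonnes
Metal lost to tailings:
= 75.4802 - 62.8750066
= 12.6052 tonnes


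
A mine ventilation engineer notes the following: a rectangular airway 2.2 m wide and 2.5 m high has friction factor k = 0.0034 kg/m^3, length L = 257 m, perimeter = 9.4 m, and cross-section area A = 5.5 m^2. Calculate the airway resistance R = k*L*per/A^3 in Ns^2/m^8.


0.0494 Ns^2/m^8

Compute the numerator:
k * L * per = 0.0034 * 257 * 9.4
= 8.21372
Compute the denominator:
A^3 = 5.5^3 = 166.375
Resistance:
R = 8.21372 / 166.375
= 0.0494 Ns^2/m^8


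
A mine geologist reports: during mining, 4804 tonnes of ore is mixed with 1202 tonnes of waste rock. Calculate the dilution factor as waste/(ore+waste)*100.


20.0133%

Total material = ore + waste
= 4804 + 1202 = 6006 tonnes
Dilution = waste / total * 100
= 1202 / 6006 * 100
= 0.2001332001 * 100
= 20.0133%


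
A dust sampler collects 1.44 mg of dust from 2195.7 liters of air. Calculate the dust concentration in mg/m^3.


0.6558 mg/m^3

Convert liters to m^3: 1 m^3 = 1000 L
Concentration = mass / volume * 1000
= 1.44 / 2195.7 * 1000
= 0.0006558272988 * 1000
= 0.6558 mg/m^3


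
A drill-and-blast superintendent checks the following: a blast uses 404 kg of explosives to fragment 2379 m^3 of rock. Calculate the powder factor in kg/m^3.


0.1698 kg/m^3

Powder factor = explosive mass / rock volume
= 404 / 2379
= 0.1698 kg/m^3


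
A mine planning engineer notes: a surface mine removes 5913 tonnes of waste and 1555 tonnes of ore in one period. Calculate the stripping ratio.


Stripping ratio = waste tonnage / ore tonnage
= 5913 / 1555
= 3.8026

3.8026


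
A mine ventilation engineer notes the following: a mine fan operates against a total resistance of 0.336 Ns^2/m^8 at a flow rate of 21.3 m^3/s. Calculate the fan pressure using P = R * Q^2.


152.4398 Pa

Compute Q^2:
Q^2 = 21.3^2 = 453.69
Compute pressure:
P = R * Q^2 = 0.336 * 453.69
= 152.4398 Pa


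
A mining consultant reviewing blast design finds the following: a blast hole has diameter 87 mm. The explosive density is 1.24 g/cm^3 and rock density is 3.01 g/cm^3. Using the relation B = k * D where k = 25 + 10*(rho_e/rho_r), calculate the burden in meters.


2.5334 m

First, compute k:
rho_e / rho_r = 1.24 / 3.01 = 0.4119601329
k = 25 + 10 * 0.4119601329 = 29.11960133
Then, compute burden:
B = k * D / 1000 = 29.11960133 * 87 / 1000
= 2533.405316 / 1000
= 2.5334 m


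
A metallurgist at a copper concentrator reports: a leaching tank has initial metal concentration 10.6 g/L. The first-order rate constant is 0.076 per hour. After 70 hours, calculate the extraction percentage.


Compute the exponent:
-k * t = -0.076 * 70 = -5.32
Remaining concentration:
C = 10.6 * exp(-5.32)
= 10.6 * 0.004892753725
= 0.05186318949 g/L
Extracted = 10.6 - 0.05186318949 = 10.54813681 g/L
Extraction % = 10.54813681 / 10.6 * 100
= 99.5107%

99.5107%


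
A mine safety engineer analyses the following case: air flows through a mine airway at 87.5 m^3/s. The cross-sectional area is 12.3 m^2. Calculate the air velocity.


Velocity = flow rate / cross-sectional area
= 87.5 / 12.3
= 7.1138 m/s

7.1138 m/s


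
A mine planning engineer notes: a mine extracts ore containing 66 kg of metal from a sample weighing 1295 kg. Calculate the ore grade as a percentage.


Ore grade = (metal mass / ore mass) * 100
= (66 / 1295) * 100
= 0.05096525097 * 100
= 5.0965%

5.0965%


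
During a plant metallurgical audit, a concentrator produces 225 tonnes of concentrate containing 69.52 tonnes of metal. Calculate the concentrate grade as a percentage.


Grade = (metal in concentrate / concentrate mass) * 100
= (69.52 / 225) * 100
= 0.3089777778 * 100
= 30.8978%

30.8978%


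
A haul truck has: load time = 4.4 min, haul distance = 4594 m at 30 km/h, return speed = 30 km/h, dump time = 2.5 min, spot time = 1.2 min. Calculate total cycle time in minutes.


Convert haul speed to m/min: 30 * 1000/60 = 500 m/min
Haul time = 4594 / 500 = 9.188 min
Convert return speed to m/min: 30 * 1000/60 = 500 m/min
Return time = 4594 / 500 = 9.188 min
Total cycle time:
= 4.4 + 9.188 + 2.5 + 9.188 + 1.2
= 26.476 min

26.476 min


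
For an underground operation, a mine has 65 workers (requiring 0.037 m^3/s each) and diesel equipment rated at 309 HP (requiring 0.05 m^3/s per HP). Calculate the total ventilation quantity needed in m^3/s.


Airflow for workers:
Q_people = 65 * 0.037 = 2.405 m^3/s
Airflow for diesel equipment:
Q_diesel = 309 * 0.05 = 15.45 m^3/s
Total ventilation:
Q_total = 2.405 + 15.45
= 17.855 m^3/s

17.855 m^3/s


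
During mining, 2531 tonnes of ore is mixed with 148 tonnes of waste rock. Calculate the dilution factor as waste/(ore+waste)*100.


5.5244%

Total material = ore + waste
= 2531 + 148 = 2679 tonnes
Dilution = waste / total * 100
= 148 / 2679 * 100
= 0.05524449421 * 100
= 5.5244%


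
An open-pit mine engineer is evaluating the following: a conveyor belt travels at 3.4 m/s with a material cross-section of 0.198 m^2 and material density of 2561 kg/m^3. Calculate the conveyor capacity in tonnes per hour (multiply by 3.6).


6206.6347 t/h

Volumetric flow = speed * area
= 3.4 * 0.198 = 0.6732 m^3/s
Mass flow = volumetric * density
= 0.6732 * 2561 = 1724.0652 kg/s
Convert to t/h: multiply by 3.6
Capacity = 1724.0652 * 3.6
= 6206.6347 t/h


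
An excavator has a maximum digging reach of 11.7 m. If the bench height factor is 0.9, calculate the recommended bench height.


10.53 m

Bench height = reach * factor
= 11.7 * 0.9
= 10.53 m


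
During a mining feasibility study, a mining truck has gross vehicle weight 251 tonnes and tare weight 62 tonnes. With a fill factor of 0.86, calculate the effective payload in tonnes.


162.54 tonnes

Maximum payload = gross - tare
= 251 - 62 = 189 tonnes
Effective payload = max payload * fill factor
= 189 * 0.86
= 162.54 tonnes


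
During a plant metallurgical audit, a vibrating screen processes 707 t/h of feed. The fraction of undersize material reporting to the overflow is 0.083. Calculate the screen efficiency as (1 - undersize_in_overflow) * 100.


91.7%

Screen efficiency = (1 - fraction of undersize in overflow) * 100
= (1 - 0.083) * 100
= 0.917 * 100
= 91.7%


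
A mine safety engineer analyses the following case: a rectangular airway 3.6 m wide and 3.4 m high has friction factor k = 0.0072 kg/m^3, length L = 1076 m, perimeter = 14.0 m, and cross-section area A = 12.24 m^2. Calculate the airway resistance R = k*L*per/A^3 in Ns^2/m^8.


0.0591 Ns^2/m^8

Compute the numerator:
k * L * per = 0.0072 * 1076 * 14.0
= 108.4608
Compute the denominator:
A^3 = 12.24^3 = 1833.767424
Resistance:
R = 108.4608 / 1833.767424
= 0.0591 Ns^2/m^8


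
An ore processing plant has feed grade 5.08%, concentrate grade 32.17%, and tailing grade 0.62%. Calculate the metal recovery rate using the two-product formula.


Using the two-product formula:
R = 100 * c * (f - t) / (f * (c - t))
Numerator = 100 * 32.17 * (5.08 - 0.62)
= 100 * 32.17 * 4.46
= 14347.82
Denominator = 5.08 * (32.17 - 0.62)
= 5.08 * 31.55
= 160.274
R = 14347.82 / 160.274
= 89.5206%

89.5206%


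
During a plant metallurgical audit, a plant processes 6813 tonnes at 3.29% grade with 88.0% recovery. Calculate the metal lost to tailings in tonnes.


26.8977 tonnes

Total metal in feed:
= 6813 * 3.29 / 100 = 224.1477 tonnes
Metal recovered:
= 224.1477 * 88.0 / 100 = 197.249976 tonnes
Metal lost to tailings:
= 224.1477 - 197.249976
= 26.8977 tonnes


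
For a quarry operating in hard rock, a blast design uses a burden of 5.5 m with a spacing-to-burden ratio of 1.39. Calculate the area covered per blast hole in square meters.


42.0475 m^2

First, find the spacing:
Spacing = burden * ratio = 5.5 * 1.39
= 7.645 m
Then, calculate the area:
Area = burden * spacing = 5.5 * 7.645
= 42.0475 m^2


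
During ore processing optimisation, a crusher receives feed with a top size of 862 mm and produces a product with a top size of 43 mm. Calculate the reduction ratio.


20.0465

Reduction ratio = feed size / product size
= 862 / 43
= 20.0465


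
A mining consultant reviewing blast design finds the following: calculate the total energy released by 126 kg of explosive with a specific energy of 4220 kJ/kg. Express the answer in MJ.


Energy = mass * specific_energy / 1000
= 126 * 4220 / 1000
= 531720 / 1000
= 531.72 MJ

531.72 MJ


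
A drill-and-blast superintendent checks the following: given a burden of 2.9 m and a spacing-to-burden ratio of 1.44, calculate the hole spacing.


4.176 m

Spacing = burden * ratio
= 2.9 * 1.44
= 4.176 m


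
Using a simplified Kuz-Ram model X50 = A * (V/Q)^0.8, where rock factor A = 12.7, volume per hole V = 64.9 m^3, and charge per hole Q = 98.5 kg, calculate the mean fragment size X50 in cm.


9.096 cm

Compute V/Q:
V/Q = 64.9 / 98.5 = 0.6588832487
Raise to the power 0.8:
(V/Q)^0.8 = 0.6588832487^0.8 = 0.7162205422
Multiply by A:
X50 = 12.7 * 0.7162205422
= 9.096 cm


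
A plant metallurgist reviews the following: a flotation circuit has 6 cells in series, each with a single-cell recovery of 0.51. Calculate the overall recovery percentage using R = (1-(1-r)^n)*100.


Complement of single-cell recovery:
1 - r = 1 - 0.51 = 0.49
Raise to power n:
(1 - r)^6 = 0.49^6 = 0.0138412872
Overall recovery:
R = (1 - 0.0138412872) * 100
= 98.6159%

98.6159%


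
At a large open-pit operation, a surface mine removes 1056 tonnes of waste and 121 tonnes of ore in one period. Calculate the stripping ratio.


Stripping ratio = waste tonnage / ore tonnage
= 1056 / 121
= 8.7273

8.7273


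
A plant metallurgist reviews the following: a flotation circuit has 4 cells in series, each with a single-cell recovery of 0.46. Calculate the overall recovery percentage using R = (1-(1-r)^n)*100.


Complement of single-cell recovery:
1 - r = 1 - 0.46 = 0.54
Raise to power n:
(1 - r)^4 = 0.54^4 = 0.08503056
Overall recovery:
R = (1 - 0.08503056) * 100
= 91.4969%

91.4969%


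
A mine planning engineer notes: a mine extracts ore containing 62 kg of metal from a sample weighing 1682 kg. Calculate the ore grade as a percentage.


3.6861%

Ore grade = (metal mass / ore mass) * 100
= (62 / 1682) * 100
= 0.0368608799 * 100
= 3.6861%


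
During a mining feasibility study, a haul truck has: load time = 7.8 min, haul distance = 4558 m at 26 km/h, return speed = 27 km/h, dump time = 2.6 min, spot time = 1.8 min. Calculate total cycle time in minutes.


Convert haul speed to m/min: 26 * 1000/60 = 433.3333333 m/min
Haul time = 4558 / 433.3333333 = 10.51846154 min
Convert return speed to m/min: 27 * 1000/60 = 450 m/min
Return time = 4558 / 450 = 10.12888889 min
Total cycle time:
= 7.8 + 10.51846154 + 2.6 + 10.12888889 + 1.8
= 32.8474 min

32.8474 min


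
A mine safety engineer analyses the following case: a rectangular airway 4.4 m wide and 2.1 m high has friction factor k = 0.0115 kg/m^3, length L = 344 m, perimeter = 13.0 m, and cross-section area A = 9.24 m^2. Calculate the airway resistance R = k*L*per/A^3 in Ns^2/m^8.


0.0652 Ns^2/m^8

Compute the numerator:
k * L * per = 0.0115 * 344 * 13.0
= 51.428
Compute the denominator:
A^3 = 9.24^3 = 788.889024
Resistance:
R = 51.428 / 788.889024
= 0.0652 Ns^2/m^8


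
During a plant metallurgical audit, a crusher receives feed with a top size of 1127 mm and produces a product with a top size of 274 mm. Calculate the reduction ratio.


4.1131

Reduction ratio = feed size / product size
= 1127 / 274
= 4.1131


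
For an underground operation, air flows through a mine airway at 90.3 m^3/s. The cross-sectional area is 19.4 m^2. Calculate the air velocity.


4.6546 m/s

Velocity = flow rate / cross-sectional area
= 90.3 / 19.4
= 4.6546 m/s


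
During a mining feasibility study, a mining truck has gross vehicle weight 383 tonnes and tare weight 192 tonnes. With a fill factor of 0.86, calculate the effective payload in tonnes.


164.26 tonnes

Maximum payload = gross - tare
= 383 - 192 = 191 tonnes
Effective payload = max payload * fill factor
= 191 * 0.86
= 164.26 tonnes


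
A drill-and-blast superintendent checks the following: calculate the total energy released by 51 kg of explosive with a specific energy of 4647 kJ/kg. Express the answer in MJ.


Energy = mass * specific_energy / 1000
= 51 * 4647 / 1000
= 236997 / 1000
= 236.997 MJ

236.997 MJ


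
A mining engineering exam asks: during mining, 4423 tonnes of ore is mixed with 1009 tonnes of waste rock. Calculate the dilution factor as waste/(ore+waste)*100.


Total material = ore + waste
= 4423 + 1009 = 5432 tonnes
Dilution = waste / total * 100
= 1009 / 5432 * 100
= 0.1857511046 * 100
= 18.5751%

18.5751%


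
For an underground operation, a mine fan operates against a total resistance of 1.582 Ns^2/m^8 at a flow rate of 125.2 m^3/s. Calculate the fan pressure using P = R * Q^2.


Compute Q^2:
Q^2 = 125.2^2 = 15675.04
Compute pressure:
P = R * Q^2 = 1.582 * 15675.04
= 24797.9133 Pa

24797.9133 Pa


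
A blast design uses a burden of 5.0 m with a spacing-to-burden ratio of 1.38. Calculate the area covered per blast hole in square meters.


34.5 m^2

First, find the spacing:
Spacing = burden * ratio = 5.0 * 1.38
= 6.9 m
Then, calculate the area:
Area = burden * spacing = 5.0 * 6.9
= 34.5 m^2


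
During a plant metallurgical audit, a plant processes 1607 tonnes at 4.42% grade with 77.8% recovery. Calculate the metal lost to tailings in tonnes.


15.7685 tonnes

Total metal in feed:
= 1607 * 4.42 / 100 = 71.0294 tonnes
Metal recovered:
= 71.0294 * 77.8 / 100 = 55.2608732 tonnes
Metal lost to tailings:
= 71.0294 - 55.2608732
= 15.7685 tonnes


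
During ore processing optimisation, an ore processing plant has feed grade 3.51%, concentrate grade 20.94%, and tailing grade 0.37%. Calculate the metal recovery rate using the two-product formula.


Using the two-product formula:
R = 100 * c * (f - t) / (f * (c - t))
Numerator = 100 * 20.94 * (3.51 - 0.37)
= 100 * 20.94 * 3.14
= 6575.16
Denominator = 3.51 * (20.94 - 0.37)
= 3.51 * 20.57
= 72.2007
R = 6575.16 / 72.2007
= 91.0678%

91.0678%


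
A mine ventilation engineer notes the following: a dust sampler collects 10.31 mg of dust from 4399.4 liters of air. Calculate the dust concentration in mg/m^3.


2.3435 mg/m^3

Convert liters to m^3: 1 m^3 = 1000 L
Concentration = mass / volume * 1000
= 10.31 / 4399.4 * 1000
= 0.002343501387 * 1000
= 2.3435 mg/m^3


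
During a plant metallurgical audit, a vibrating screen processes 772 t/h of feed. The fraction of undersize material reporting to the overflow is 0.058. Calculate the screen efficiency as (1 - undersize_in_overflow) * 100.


Screen efficiency = (1 - fraction of undersize in overflow) * 100
= (1 - 0.058) * 100
= 0.942 * 100
= 94.2%

94.2%


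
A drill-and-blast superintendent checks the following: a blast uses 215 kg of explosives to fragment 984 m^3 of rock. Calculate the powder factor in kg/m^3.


Powder factor = explosive mass / rock volume
= 215 / 984
= 0.2185 kg/m^3

0.2185 kg/m^3


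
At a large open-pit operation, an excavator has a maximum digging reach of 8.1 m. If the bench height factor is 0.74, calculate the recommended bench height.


5.994 m

Bench height = reach * factor
= 8.1 * 0.74
= 5.994 m


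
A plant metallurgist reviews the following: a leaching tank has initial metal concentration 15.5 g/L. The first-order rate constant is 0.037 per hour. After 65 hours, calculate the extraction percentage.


Compute the exponent:
-k * t = -0.037 * 65 = -2.405
Remaining concentration:
C = 15.5 * exp(-2.405)
= 15.5 * 0.09026549561
= 1.399115182 g/L
Extracted = 15.5 - 1.399115182 = 14.10088482 g/L
Extraction % = 14.10088482 / 15.5 * 100
= 90.9735%

90.9735%


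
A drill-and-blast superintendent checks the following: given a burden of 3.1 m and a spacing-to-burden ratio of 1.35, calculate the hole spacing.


4.185 m

Spacing = burden * ratio
= 3.1 * 1.35
= 4.185 m


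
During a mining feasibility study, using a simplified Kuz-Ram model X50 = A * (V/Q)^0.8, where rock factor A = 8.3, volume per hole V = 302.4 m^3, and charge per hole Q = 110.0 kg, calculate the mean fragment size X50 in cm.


Compute V/Q:
V/Q = 302.4 / 110.0 = 2.749090909
Raise to the power 0.8:
(V/Q)^0.8 = 2.749090909^0.8 = 2.245697634
Multiply by A:
X50 = 8.3 * 2.245697634
= 18.6393 cm

18.6393 cm


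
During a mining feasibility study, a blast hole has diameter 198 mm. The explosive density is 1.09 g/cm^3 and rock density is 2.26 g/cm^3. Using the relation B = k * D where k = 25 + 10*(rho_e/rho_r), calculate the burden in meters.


First, compute k:
rho_e / rho_r = 1.09 / 2.26 = 0.482300885
k = 25 + 10 * 0.482300885 = 29.82300885
Then, compute burden:
B = k * D / 1000 = 29.82300885 * 198 / 1000
= 5904.955752 / 1000
= 5.905 m

5.905 m


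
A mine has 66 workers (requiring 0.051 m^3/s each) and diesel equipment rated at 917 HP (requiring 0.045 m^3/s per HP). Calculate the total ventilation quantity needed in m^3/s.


Airflow for workers:
Q_people = 66 * 0.051 = 3.366 m^3/s
Airflow for diesel equipment:
Q_diesel = 917 * 0.045 = 41.265 m^3/s
Total ventilation:
Q_total = 3.366 + 41.265
= 44.631 m^3/s

44.631 m^3/s


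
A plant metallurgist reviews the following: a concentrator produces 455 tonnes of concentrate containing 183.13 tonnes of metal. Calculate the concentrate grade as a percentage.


40.2484%

Grade = (metal in concentrate / concentrate mass) * 100
= (183.13 / 455) * 100
= 0.4024835165 * 100
= 40.2484%


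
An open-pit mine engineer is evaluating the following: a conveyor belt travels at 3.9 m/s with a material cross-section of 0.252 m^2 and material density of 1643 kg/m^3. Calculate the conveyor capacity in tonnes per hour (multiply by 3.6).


5813.0654 t/h

Volumetric flow = speed * area
= 3.9 * 0.252 = 0.9828 m^3/s
Mass flow = volumetric * density
= 0.9828 * 1643 = 1614.7404 kg/s
Convert to t/h: multiply by 3.6
Capacity = 1614.7404 * 3.6
= 5813.0654 t/h


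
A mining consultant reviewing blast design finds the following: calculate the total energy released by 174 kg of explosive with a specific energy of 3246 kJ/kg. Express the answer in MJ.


564.804 MJ

Energy = mass * specific_energy / 1000
= 174 * 3246 / 1000
= 564804 / 1000
= 564.804 MJ


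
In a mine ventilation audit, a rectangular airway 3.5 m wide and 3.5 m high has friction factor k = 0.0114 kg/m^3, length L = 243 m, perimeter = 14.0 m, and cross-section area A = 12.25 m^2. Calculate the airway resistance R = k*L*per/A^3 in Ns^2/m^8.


Compute the numerator:
k * L * per = 0.0114 * 243 * 14.0
= 38.7828
Compute the denominator:
A^3 = 12.25^3 = 1838.265625
Resistance:
R = 38.7828 / 1838.265625
= 0.0211 Ns^2/m^8

0.0211 Ns^2/m^8


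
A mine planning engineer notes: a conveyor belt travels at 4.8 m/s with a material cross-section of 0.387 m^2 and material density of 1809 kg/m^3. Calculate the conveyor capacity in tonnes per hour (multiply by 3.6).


Volumetric flow = speed * area
= 4.8 * 0.387 = 1.8576 m^3/s
Mass flow = volumetric * density
= 1.8576 * 1809 = 3360.3984 kg/s
Convert to t/h: multiply by 3.6
Capacity = 3360.3984 * 3.6
= 12097.4342 t/h

12097.4342 t/h


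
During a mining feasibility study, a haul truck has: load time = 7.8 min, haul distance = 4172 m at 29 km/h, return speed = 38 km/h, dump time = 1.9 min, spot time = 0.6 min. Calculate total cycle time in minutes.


25.5191 min

Convert haul speed to m/min: 29 * 1000/60 = 483.3333333 m/min
Haul time = 4172 / 483.3333333 = 8.631724138 min
Convert return speed to m/min: 38 * 1000/60 = 633.3333333 m/min
Return time = 4172 / 633.3333333 = 6.587368421 min
Total cycle time:
= 7.8 + 8.631724138 + 1.9 + 6.587368421 + 0.6
= 25.5191 min


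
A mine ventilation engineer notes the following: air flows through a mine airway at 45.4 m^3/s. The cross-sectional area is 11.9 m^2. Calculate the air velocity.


Velocity = flow rate / cross-sectional area
= 45.4 / 11.9
= 3.8151 m/s

3.8151 m/s


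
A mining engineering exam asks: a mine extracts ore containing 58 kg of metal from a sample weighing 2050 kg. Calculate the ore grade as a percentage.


2.8293%

Ore grade = (metal mass / ore mass) * 100
= (58 / 2050) * 100
= 0.02829268293 * 100
= 2.8293%


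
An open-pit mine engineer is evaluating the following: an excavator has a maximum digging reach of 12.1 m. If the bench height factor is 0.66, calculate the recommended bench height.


7.986 m

Bench height = reach * factor
= 12.1 * 0.66
= 7.986 m


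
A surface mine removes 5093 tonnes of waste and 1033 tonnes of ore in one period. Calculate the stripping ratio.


4.9303

Stripping ratio = waste tonnage / ore tonnage
= 5093 / 1033
= 4.9303


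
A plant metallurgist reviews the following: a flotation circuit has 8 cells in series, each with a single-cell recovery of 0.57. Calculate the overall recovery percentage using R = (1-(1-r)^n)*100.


99.8831%

Complement of single-cell recovery:
1 - r = 1 - 0.57 = 0.43
Raise to power n:
(1 - r)^8 = 0.43^8 = 0.001168820028
Overall recovery:
R = (1 - 0.001168820028) * 100
= 99.8831%


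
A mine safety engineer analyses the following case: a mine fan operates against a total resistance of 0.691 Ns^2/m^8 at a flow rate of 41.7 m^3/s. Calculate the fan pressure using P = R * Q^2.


1201.573 Pa

Compute Q^2:
Q^2 = 41.7^2 = 1738.89
Compute pressure:
P = R * Q^2 = 0.691 * 1738.89
= 1201.573 Pa


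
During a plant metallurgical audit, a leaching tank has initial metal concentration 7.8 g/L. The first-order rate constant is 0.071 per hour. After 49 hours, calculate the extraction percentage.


Compute the exponent:
-k * t = -0.071 * 49 = -3.479
Remaining concentration:
C = 7.8 * exp(-3.479)
= 7.8 * 0.03083823385
= 0.2405382241 g/L
Extracted = 7.8 - 0.2405382241 = 7.559461776 g/L
Extraction % = 7.559461776 / 7.8 * 100
= 96.9162%

96.9162%


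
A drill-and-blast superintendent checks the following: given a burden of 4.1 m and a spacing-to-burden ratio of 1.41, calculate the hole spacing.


5.781 m

Spacing = burden * ratio
= 4.1 * 1.41
= 5.781 m


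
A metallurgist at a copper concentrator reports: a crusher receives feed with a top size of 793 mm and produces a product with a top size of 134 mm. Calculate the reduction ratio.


5.9179

Reduction ratio = feed size / product size
= 793 / 134
= 5.9179


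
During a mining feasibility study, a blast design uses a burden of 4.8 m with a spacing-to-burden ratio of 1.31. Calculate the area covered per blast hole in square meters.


30.1824 m^2

First, find the spacing:
Spacing = burden * ratio = 4.8 * 1.31
= 6.288 m
Then, calculate the area:
Area = burden * spacing = 4.8 * 6.288
= 30.1824 m^2


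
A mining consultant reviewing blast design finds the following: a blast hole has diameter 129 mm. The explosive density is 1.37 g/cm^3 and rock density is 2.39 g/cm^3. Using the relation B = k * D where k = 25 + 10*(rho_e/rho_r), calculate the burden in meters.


3.9645 m

First, compute k:
rho_e / rho_r = 1.37 / 2.39 = 0.5732217573
k = 25 + 10 * 0.5732217573 = 30.73221757
Then, compute burden:
B = k * D / 1000 = 30.73221757 * 129 / 1000
= 3964.456067 / 1000
= 3.9645 m


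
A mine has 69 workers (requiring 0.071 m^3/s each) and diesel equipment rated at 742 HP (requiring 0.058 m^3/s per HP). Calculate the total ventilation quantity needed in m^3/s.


47.935 m^3/s

Airflow for workers:
Q_people = 69 * 0.071 = 4.899 m^3/s
Airflow for diesel equipment:
Q_diesel = 742 * 0.058 = 43.036 m^3/s
Total ventilation:
Q_total = 4.899 + 43.036
= 47.935 m^3/s


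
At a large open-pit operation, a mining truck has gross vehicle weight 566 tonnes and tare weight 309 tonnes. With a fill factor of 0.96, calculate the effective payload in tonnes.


Maximum payload = gross - tare
= 566 - 309 = 257 tonnes
Effective payload = max payload * fill factor
= 257 * 0.96
= 246.72 tonnes

246.72 tonnes


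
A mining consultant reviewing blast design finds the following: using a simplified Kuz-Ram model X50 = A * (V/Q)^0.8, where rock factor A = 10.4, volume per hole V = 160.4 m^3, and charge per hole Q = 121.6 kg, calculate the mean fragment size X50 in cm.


12.9793 cm

Compute V/Q:
V/Q = 160.4 / 121.6 = 1.319078947
Raise to the power 0.8:
(V/Q)^0.8 = 1.319078947^0.8 = 1.248005879
Multiply by A:
X50 = 10.4 * 1.248005879
= 12.9793 cm


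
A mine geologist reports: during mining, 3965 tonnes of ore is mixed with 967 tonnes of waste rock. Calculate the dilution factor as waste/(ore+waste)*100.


Total material = ore + waste
= 3965 + 967 = 4932 tonnes
Dilution = waste / total * 100
= 967 / 4932 * 100
= 0.1960665045 * 100
= 19.6067%

19.6067%


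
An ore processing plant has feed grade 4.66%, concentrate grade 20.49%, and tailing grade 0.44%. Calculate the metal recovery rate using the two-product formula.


Using the two-product formula:
R = 100 * c * (f - t) / (f * (c - t))
Numerator = 100 * 20.49 * (4.66 - 0.44)
= 100 * 20.49 * 4.22
= 8646.78
Denominator = 4.66 * (20.49 - 0.44)
= 4.66 * 20.05
= 93.433
R = 8646.78 / 93.433
= 92.5452%

92.5452%


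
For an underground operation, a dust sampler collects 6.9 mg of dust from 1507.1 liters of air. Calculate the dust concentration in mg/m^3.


Convert liters to m^3: 1 m^3 = 1000 L
Concentration = mass / volume * 1000
= 6.9 / 1507.1 * 1000
= 0.004578329242 * 1000
= 4.5783 mg/m^3

4.5783 mg/m^3


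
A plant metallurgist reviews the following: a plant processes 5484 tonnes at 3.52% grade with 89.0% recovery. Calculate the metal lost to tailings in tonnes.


21.234 tonnes

Total metal in feed:
= 5484 * 3.52 / 100 = 193.0368 tonnes
Metal recovered:
= 193.0368 * 89.0 / 100 = 171.802752 tonnes
Metal lost to tailings:
= 193.0368 - 171.802752
= 21.234 tonnes


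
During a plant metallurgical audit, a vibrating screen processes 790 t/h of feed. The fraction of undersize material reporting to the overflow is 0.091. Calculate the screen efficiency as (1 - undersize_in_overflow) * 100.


90.9%

Screen efficiency = (1 - fraction of undersize in overflow) * 100
= (1 - 0.091) * 100
= 0.909 * 100
= 90.9%


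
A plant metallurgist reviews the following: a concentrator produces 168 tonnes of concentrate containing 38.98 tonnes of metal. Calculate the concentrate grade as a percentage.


23.2024%

Grade = (metal in concentrate / concentrate mass) * 100
= (38.98 / 168) * 100
= 0.2320238095 * 100
= 23.2024%


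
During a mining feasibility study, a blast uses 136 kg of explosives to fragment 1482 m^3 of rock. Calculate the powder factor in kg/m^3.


Powder factor = explosive mass / rock volume
= 136 / 1482
= 0.0918 kg/m^3

0.0918 kg/m^3


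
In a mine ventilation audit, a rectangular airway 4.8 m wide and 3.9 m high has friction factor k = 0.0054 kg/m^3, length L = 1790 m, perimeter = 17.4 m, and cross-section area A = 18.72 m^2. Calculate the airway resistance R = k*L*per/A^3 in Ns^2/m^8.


0.0256 Ns^2/m^8

Compute the numerator:
k * L * per = 0.0054 * 1790 * 17.4
= 168.1884
Compute the denominator:
A^3 = 18.72^3 = 6560.206848
Resistance:
R = 168.1884 / 6560.206848
= 0.0256 Ns^2/m^8


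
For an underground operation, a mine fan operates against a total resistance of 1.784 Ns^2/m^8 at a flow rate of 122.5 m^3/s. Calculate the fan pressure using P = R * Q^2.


Compute Q^2:
Q^2 = 122.5^2 = 15006.25
Compute pressure:
P = R * Q^2 = 1.784 * 15006.25
= 26771.15 Pa

26771.15 Pa


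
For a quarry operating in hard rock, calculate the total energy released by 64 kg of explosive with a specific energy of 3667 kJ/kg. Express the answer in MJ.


234.688 MJ

Energy = mass * specific_energy / 1000
= 64 * 3667 / 1000
= 234688 / 1000
= 234.688 MJ


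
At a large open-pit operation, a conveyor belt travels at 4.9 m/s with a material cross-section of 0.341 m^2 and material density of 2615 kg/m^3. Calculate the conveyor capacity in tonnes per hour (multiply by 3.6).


15729.8526 t/h

Volumetric flow = speed * area
= 4.9 * 0.341 = 1.6709 m^3/s
Mass flow = volumetric * density
= 1.6709 * 2615 = 4369.4035 kg/s
Convert to t/h: multiply by 3.6
Capacity = 4369.4035 * 3.6
= 15729.8526 t/h


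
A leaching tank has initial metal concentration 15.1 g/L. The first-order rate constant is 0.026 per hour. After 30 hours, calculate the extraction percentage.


54.1594%

Compute the exponent:
-k * t = -0.026 * 30 = -0.78
Remaining concentration:
C = 15.1 * exp(-0.78)
= 15.1 * 0.4584060113
= 6.921930771 g/L
Extracted = 15.1 - 6.921930771 = 8.178069229 g/L
Extraction % = 8.178069229 / 15.1 * 100
= 54.1594%


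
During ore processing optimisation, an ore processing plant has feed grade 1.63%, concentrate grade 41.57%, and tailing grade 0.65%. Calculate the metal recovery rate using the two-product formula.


61.0777%

Using the two-product formula:
R = 100 * c * (f - t) / (f * (c - t))
Numerator = 100 * 41.57 * (1.63 - 0.65)
= 100 * 41.57 * 0.98
= 4073.86
Denominator = 1.63 * (41.57 - 0.65)
= 1.63 * 40.92
= 66.6996
R = 4073.86 / 66.6996
= 61.0777%


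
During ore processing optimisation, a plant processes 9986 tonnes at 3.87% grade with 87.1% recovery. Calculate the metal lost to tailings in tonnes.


49.8531 tonnes

Total metal in feed:
= 9986 * 3.87 / 100 = 386.4582 tonnes
Metal recovered:
= 386.4582 * 87.1 / 100 = 336.6050922 tonnes
Metal lost to tailings:
= 386.4582 - 336.6050922
= 49.8531 tonnes


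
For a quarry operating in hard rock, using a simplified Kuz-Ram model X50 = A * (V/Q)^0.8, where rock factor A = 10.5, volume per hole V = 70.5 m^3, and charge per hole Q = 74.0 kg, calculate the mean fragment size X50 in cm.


10.1008 cm

Compute V/Q:
V/Q = 70.5 / 74.0 = 0.9527027027
Raise to the power 0.8:
(V/Q)^0.8 = 0.9527027027^0.8 = 0.9619797228
Multiply by A:
X50 = 10.5 * 0.9619797228
= 10.1008 cm


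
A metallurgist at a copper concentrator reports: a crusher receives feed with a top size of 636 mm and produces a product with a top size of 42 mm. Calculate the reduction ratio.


Reduction ratio = feed size / product size
= 636 / 42
= 15.1429

15.1429


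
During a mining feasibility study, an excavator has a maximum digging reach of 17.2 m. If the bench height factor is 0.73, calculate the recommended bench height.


Bench height = reach * factor
= 17.2 * 0.73
= 12.556 m

12.556 m


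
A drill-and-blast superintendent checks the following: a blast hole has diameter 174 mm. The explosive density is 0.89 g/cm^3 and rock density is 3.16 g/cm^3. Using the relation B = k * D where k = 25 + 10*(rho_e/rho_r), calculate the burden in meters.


First, compute k:
rho_e / rho_r = 0.89 / 3.16 = 0.2816455696
k = 25 + 10 * 0.2816455696 = 27.8164557
Then, compute burden:
B = k * D / 1000 = 27.8164557 * 174 / 1000
= 4840.063291 / 1000
= 4.8401 m

4.8401 m


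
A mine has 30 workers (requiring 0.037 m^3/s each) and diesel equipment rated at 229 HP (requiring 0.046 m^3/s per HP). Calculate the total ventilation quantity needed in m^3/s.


11.644 m^3/s

Airflow for workers:
Q_people = 30 * 0.037 = 1.11 m^3/s
Airflow for diesel equipment:
Q_diesel = 229 * 0.046 = 10.534 m^3/s
Total ventilation:
Q_total = 1.11 + 10.534
= 11.644 m^3/s
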